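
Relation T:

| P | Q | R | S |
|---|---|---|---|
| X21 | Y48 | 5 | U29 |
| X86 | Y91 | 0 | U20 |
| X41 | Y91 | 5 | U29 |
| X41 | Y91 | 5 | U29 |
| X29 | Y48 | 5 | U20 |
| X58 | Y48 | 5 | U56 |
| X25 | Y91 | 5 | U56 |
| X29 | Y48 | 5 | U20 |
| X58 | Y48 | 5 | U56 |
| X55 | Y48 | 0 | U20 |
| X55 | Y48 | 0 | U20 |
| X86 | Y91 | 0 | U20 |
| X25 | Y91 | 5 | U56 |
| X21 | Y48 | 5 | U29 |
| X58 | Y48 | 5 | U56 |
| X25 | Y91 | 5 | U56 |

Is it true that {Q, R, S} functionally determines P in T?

Yes

(Q=Y48, R=5, S=U29): 2 rows → P = X21, X21 ✓
(Q=Y91, R=0, S=U20): 2 rows → P = X86, X86 ✓
(Q=Y91, R=5, S=U29): 2 rows → P = X41, X41 ✓
(Q=Y48, R=5, S=U20): 2 rows → P = X29, X29 ✓
(Q=Y48, R=5, S=U56): 3 rows → P = X58, X58, X58 ✓
(Q=Y91, R=5, S=U56): 3 rows → P = X25, X25, X25 ✓
(Q=Y48, R=0, S=U20): 2 rows → P = X55, X55 ✓
Every {Q, R, S} value is associated with a single P value, so {Q, R, S} -> P holds.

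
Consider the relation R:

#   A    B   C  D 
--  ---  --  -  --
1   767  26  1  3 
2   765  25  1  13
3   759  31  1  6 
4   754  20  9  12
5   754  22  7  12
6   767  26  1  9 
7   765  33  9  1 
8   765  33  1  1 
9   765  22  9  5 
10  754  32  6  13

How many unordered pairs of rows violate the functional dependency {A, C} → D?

(A=767, C=1): violating pairs (1,6) — 1 pair.
(A=765, C=1): violating pairs (2,8) — 1 pair.
(A=765, C=9): violating pairs (7,9) — 1 pair.

3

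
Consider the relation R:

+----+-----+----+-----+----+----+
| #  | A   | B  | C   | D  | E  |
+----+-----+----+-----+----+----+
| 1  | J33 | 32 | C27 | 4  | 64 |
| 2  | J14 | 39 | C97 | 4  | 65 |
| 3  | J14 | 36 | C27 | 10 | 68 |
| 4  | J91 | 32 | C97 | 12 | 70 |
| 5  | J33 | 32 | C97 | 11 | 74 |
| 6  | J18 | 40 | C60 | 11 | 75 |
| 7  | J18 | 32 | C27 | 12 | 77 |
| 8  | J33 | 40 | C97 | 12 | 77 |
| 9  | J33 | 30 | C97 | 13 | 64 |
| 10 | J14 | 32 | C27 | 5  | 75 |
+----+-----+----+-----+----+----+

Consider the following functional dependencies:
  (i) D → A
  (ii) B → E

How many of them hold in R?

0

(i) D → A: D=4: rows 1, 2 → A takes values {J33, J14} — violation; D=12: rows 4, 7, 8 → A takes values {J91, J18, J33} — violation; D=11: rows 5, 6 → A takes values {J33, J18} — violation — fails.
(ii) B → E: B=32: rows 1, 4, 5, 7, 10 → E takes values {64, 70, 74, 77, 75} — violation; B=40: rows 6, 8 → E takes values {75, 77} — violation — fails.
None of the 2 dependencies hold.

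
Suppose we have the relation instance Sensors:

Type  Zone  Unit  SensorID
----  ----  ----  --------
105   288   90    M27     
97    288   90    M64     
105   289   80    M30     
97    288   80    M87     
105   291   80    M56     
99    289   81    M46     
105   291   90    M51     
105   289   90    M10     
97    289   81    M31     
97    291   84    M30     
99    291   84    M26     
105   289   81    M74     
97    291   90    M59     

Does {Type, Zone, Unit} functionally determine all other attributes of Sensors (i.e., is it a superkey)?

Yes

All 13 rows have distinct {Type, Zone, Unit} values, so {Type, Zone, Unit} → (all attributes) holds and {Type, Zone, Unit} is a superkey.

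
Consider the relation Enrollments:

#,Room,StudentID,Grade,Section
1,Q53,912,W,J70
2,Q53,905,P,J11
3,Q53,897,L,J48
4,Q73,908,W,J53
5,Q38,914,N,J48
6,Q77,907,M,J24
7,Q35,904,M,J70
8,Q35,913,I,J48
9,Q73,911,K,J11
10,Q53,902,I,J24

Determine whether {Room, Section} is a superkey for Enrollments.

Yes

All 10 rows have distinct {Room, Section} values, so {Room, Section} → (all attributes) holds and {Room, Section} is a superkey.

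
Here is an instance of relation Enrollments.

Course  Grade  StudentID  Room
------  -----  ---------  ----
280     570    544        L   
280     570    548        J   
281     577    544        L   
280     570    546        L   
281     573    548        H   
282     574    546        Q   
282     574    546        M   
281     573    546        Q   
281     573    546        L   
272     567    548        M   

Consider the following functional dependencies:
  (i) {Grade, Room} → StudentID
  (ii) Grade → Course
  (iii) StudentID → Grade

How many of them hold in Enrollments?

1

(i) {Grade, Room} → StudentID: (Grade=570, Room=L): 2 rows → StudentID takes values {544, 546} — violation — fails.
(ii) Grade → Course: every LHS value maps to a single RHS value — holds.
(iii) StudentID → Grade: StudentID=544: 2 rows → Grade takes values {570, 577} — violation; StudentID=548: 3 rows → Grade takes values {570, 573, 567} — violation; StudentID=546: 5 rows → Grade takes values {570, 574, 573} — violation — fails.
1 of the 3 dependencies holds.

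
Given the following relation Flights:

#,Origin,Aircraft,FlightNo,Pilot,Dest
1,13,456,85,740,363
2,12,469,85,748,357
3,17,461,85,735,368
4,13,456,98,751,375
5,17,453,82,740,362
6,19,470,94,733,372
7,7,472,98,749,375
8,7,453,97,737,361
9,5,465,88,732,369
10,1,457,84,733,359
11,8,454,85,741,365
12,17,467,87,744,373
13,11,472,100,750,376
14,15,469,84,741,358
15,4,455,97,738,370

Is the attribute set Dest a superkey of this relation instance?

Rows 4 and 7 have the same Dest value Dest=375 but are distinct tuples, so Dest does not determine every attribute — not a superkey.

No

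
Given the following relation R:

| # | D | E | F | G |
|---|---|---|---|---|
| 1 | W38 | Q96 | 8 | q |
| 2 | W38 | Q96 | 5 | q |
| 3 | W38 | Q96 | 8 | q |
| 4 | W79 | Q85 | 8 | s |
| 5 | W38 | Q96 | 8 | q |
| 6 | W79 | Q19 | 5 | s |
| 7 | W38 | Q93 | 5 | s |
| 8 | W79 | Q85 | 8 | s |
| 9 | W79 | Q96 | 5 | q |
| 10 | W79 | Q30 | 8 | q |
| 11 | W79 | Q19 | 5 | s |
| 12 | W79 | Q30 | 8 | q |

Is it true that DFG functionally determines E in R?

(D=W38, F=8, G=q): rows 1, 3, 5 → E = Q96, Q96, Q96 ✓
(D=W38, F=5, G=q): row 2 → E = Q96 ✓
(D=W79, F=8, G=s): rows 4, 8 → E = Q85, Q85 ✓
(D=W79, F=5, G=s): rows 6, 11 → E = Q19, Q19 ✓
(D=W38, F=5, G=s): row 7 → E = Q93 ✓
(D=W79, F=5, G=q): row 9 → E = Q96 ✓
(D=W79, F=8, G=q): rows 10, 12 → E = Q30, Q30 ✓
Every DFG value is associated with a single E value, so DFG -> E holds.

Yes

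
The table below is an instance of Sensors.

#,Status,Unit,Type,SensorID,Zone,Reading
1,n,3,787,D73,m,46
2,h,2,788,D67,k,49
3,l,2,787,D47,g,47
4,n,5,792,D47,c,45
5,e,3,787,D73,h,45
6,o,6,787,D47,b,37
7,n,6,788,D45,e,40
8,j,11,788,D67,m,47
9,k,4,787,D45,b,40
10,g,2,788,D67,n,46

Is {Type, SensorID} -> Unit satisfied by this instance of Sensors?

No

(Type=787, SensorID=D73): rows 1, 5 → Unit = 3, 3 ✓
(Type=788, SensorID=D67): rows 2, 8, 10 → Unit takes values {2, 11} — violation
(Type=787, SensorID=D47): rows 3, 6 → Unit takes values {2, 6} — violation
(Type=792, SensorID=D47): row 4 → Unit = 5 ✓
(Type=788, SensorID=D45): row 7 → Unit = 6 ✓
(Type=787, SensorID=D45): row 9 → Unit = 4 ✓
Two rows agree on {Type, SensorID} but differ on Unit, so {Type, SensorID} -> Unit does not hold.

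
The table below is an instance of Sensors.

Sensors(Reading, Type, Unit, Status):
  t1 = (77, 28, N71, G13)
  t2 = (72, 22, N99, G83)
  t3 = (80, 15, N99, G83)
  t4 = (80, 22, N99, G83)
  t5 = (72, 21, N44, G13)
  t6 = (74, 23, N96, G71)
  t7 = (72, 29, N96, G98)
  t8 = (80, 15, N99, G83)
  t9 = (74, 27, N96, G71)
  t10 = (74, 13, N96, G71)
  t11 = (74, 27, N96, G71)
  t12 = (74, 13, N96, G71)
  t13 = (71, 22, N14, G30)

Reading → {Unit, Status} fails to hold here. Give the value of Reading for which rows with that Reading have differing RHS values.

72

Reading=77: row 1 → {Unit,Status} = (N71, G13) ✓
Reading=72: rows 2, 5, 7 → {Unit,Status} takes values {(N99, G83), (N44, G13), (N96, G98)} — violation
Reading=80: rows 3, 4, 8 → {Unit,Status} = (N99, G83), (N99, G83), (N99, G83) ✓
Reading=74: rows 6, 9, 10, 11, 12 → {Unit,Status} = (N96, G71), (N96, G71), (N96, G71), (N96, G71), (N96, G71) ✓
Reading=71: row 13 → {Unit,Status} = (N14, G30) ✓
The only Reading value with inconsistent RHS is Reading=72.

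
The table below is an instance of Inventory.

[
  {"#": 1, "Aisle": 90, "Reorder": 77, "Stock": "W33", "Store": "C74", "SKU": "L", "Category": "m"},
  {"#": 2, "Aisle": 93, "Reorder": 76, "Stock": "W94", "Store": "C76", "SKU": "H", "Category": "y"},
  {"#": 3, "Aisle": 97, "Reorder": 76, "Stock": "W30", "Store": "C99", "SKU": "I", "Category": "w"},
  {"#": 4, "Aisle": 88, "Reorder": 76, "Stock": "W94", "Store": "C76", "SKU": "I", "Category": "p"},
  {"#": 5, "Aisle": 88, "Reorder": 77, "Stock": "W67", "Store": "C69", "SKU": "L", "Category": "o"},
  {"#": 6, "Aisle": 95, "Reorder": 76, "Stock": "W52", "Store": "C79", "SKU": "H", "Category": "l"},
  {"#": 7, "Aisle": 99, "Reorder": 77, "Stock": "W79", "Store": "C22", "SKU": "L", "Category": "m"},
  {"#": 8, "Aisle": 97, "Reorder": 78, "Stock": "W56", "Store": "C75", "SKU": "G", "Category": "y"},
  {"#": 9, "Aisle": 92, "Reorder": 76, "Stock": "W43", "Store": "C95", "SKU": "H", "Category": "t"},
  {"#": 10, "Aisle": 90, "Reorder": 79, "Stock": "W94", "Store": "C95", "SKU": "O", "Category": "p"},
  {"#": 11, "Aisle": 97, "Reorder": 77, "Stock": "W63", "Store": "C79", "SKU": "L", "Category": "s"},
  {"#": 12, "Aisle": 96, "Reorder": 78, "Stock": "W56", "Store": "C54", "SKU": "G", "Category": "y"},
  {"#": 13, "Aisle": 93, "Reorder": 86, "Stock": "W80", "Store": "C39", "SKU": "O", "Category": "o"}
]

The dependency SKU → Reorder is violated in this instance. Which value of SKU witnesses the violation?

O

SKU=L: rows 1, 5, 7, 11 → Reorder = 77, 77, 77, 77 ✓
SKU=H: rows 2, 6, 9 → Reorder = 76, 76, 76 ✓
SKU=I: rows 3, 4 → Reorder = 76, 76 ✓
SKU=G: rows 8, 12 → Reorder = 78, 78 ✓
SKU=O: rows 10, 13 → Reorder takes values {79, 86} — violation
The only SKU value with inconsistent Reorder is SKU=O.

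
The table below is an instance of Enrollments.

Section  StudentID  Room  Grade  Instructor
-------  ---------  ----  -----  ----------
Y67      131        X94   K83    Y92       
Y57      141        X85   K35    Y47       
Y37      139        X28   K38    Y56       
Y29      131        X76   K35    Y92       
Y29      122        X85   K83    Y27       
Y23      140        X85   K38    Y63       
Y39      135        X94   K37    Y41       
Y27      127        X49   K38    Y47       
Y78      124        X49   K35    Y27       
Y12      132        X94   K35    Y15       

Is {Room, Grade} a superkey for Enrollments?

Yes

All 10 rows have distinct {Room, Grade} values, so {Room, Grade} → (all attributes) holds and {Room, Grade} is a superkey.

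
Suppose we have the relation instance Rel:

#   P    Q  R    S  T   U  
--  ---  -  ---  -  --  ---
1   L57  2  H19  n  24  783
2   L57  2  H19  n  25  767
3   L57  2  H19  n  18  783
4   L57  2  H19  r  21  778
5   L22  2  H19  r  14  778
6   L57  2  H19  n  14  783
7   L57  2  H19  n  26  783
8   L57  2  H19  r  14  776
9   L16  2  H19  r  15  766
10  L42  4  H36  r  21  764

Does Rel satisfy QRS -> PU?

(Q=2, R=H19, S=n): rows 1, 2, 3, 6, 7 → {P,U} takes values {(L57, 783), (L57, 767)} — violation
(Q=2, R=H19, S=r): rows 4, 5, 8, 9 → {P,U} takes values {(L57, 778), (L22, 778), (L57, 776), (L16, 766)} — violation
(Q=4, R=H36, S=r): row 10 → {P,U} = (L42, 764) ✓
Two rows agree on QRS but differ on PU, so QRS -> PU does not hold.

No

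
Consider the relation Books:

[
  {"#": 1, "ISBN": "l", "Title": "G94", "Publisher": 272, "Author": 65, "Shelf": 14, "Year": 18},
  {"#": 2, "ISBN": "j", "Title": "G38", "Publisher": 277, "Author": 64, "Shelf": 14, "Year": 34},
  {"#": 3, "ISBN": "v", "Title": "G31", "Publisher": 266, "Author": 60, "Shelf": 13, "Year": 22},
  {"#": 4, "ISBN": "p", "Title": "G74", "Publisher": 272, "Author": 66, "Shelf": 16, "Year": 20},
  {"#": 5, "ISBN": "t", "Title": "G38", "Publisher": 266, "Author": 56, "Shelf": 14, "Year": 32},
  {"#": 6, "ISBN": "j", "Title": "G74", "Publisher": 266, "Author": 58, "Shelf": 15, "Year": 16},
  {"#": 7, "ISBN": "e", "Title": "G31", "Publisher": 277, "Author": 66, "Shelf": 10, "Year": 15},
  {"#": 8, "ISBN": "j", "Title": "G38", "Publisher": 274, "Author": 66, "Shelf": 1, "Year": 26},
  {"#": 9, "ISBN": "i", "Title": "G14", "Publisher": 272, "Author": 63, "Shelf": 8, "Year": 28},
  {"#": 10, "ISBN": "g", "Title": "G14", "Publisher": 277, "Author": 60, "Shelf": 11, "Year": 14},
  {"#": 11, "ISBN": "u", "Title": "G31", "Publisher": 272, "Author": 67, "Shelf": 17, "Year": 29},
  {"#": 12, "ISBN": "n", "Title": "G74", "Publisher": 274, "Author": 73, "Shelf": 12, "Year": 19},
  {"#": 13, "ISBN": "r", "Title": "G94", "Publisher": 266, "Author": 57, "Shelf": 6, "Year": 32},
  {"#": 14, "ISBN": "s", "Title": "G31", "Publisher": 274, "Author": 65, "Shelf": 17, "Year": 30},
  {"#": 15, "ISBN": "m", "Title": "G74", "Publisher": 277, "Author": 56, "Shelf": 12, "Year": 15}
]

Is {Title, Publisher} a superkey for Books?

All 15 rows have distinct {Title, Publisher} values, so {Title, Publisher} → (all attributes) holds and {Title, Publisher} is a superkey.

Yes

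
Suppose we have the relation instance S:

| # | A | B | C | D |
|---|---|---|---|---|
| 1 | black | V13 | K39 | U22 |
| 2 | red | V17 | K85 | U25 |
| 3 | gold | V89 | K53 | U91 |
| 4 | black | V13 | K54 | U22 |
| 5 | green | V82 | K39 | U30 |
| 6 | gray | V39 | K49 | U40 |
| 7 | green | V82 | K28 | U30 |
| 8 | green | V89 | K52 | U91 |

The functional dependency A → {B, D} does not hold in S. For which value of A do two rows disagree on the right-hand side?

A=black: rows 1, 4 → {B,D} = (V13, U22), (V13, U22) ✓
A=red: row 2 → {B,D} = (V17, U25) ✓
A=gold: row 3 → {B,D} = (V89, U91) ✓
A=green: rows 5, 7, 8 → {B,D} takes values {(V82, U30), (V89, U91)} — violation
A=gray: row 6 → {B,D} = (V39, U40) ✓
The only A value with inconsistent RHS is A=green.

green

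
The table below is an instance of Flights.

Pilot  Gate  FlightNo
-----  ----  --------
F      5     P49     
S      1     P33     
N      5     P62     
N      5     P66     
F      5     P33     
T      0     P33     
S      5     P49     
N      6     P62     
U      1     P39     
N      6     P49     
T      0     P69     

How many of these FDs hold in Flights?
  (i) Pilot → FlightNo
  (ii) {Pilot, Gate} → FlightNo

0

(i) Pilot → FlightNo: Pilot=F: 2 rows → FlightNo takes values {P49, P33} — violation; Pilot=S: 2 rows → FlightNo takes values {P33, P49} — violation; Pilot=N: 4 rows → FlightNo takes values {P62, P66, P49} — violation; Pilot=T: 2 rows → FlightNo takes values {P33, P69} — violation — fails.
(ii) {Pilot, Gate} → FlightNo: (Pilot=F, Gate=5): 2 rows → FlightNo takes values {P49, P33} — violation; (Pilot=N, Gate=5): 2 rows → FlightNo takes values {P62, P66} — violation; (Pilot=T, Gate=0): 2 rows → FlightNo takes values {P33, P69} — violation; (Pilot=N, Gate=6): 2 rows → FlightNo takes values {P62, P49} — violation — fails.
None of the 2 dependencies hold.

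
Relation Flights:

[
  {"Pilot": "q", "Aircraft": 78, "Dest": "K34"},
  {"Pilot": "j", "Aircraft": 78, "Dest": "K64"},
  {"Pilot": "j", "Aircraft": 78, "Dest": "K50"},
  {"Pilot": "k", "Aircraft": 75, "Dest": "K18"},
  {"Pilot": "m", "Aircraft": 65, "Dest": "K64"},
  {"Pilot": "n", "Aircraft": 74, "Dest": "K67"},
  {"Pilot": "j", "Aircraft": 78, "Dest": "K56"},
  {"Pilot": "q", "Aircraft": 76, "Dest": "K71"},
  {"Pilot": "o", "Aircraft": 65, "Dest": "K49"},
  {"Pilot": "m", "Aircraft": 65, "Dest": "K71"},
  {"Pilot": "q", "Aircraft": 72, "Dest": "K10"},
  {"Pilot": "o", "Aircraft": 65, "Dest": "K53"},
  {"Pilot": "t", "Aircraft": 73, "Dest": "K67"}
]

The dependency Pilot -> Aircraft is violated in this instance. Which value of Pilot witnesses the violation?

q

Pilot=q: 3 rows → Aircraft takes values {78, 76, 72} — violation
Pilot=j: 3 rows → Aircraft = 78, 78, 78 ✓
Pilot=k: 1 row → Aircraft = 75 ✓
Pilot=m: 2 rows → Aircraft = 65, 65 ✓
Pilot=n: 1 row → Aircraft = 74 ✓
Pilot=o: 2 rows → Aircraft = 65, 65 ✓
Pilot=t: 1 row → Aircraft = 73 ✓
The only Pilot value with inconsistent Aircraft is Pilot=q.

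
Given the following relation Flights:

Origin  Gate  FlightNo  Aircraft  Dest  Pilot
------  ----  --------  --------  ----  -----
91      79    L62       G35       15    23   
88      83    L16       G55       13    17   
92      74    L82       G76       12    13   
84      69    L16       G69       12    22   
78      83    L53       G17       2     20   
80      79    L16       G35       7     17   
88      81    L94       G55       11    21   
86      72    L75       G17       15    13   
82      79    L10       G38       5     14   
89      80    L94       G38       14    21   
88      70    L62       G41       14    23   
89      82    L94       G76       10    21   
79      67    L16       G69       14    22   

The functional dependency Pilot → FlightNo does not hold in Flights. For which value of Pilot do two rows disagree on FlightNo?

Pilot=23: 2 rows → FlightNo = L62, L62 ✓
Pilot=17: 2 rows → FlightNo = L16, L16 ✓
Pilot=13: 2 rows → FlightNo takes values {L82, L75} — violation
Pilot=22: 2 rows → FlightNo = L16, L16 ✓
Pilot=20: 1 row → FlightNo = L53 ✓
Pilot=21: 3 rows → FlightNo = L94, L94, L94 ✓
Pilot=14: 1 row → FlightNo = L10 ✓
The only Pilot value with inconsistent FlightNo is Pilot=13.

13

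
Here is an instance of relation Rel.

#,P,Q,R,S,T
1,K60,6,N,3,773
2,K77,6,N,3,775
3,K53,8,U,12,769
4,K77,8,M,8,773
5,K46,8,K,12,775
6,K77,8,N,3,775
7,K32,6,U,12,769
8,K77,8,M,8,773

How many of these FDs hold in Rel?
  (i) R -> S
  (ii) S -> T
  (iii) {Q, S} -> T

1

(i) R -> S: every LHS value maps to a single RHS value — holds.
(ii) S -> T: S=3: rows 1, 2, 6 → T takes values {773, 775} — violation; S=12: rows 3, 5, 7 → T takes values {769, 775} — violation — fails.
(iii) {Q, S} -> T: (Q=6, S=3): rows 1, 2 → T takes values {773, 775} — violation; (Q=8, S=12): rows 3, 5 → T takes values {769, 775} — violation — fails.
1 of the 3 dependencies holds.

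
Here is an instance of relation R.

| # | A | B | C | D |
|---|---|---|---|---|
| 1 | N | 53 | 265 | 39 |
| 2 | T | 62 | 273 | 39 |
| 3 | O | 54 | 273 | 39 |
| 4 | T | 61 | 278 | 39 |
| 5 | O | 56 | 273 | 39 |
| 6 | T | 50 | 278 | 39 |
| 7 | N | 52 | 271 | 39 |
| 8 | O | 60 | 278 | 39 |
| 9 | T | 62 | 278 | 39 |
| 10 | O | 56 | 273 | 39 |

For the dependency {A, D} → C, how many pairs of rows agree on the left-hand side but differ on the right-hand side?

(A=N, D=39): violating pairs (1,7) — 1 pair.
(A=T, D=39): violating pairs (2,4), (2,6), (2,9) — 3 pairs.
(A=O, D=39): violating pairs (3,8), (5,8), (8,10) — 3 pairs.

7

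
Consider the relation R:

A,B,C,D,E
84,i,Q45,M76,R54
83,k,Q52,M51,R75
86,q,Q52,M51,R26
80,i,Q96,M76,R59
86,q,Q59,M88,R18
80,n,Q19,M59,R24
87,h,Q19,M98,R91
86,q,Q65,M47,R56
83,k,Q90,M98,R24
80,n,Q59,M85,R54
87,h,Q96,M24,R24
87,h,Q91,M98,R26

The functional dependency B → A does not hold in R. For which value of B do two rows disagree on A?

B=i: 2 rows → A takes values {84, 80} — violation
B=k: 2 rows → A = 83, 83 ✓
B=q: 3 rows → A = 86, 86, 86 ✓
B=n: 2 rows → A = 80, 80 ✓
B=h: 3 rows → A = 87, 87, 87 ✓
The only B value with inconsistent A is B=i.

i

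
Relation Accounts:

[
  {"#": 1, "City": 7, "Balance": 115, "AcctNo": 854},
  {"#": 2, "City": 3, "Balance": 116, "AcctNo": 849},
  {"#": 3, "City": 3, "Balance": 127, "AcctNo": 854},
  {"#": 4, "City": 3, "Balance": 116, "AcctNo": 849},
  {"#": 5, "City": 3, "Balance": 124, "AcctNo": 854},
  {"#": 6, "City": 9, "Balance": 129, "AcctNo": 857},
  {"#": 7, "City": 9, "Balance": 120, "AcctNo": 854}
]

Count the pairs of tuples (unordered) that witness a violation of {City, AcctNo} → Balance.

1

(City=3, AcctNo=849): all 2 rows agree on Balance — 0 pairs.
(City=3, AcctNo=854): violating pairs (3,5) — 1 pair.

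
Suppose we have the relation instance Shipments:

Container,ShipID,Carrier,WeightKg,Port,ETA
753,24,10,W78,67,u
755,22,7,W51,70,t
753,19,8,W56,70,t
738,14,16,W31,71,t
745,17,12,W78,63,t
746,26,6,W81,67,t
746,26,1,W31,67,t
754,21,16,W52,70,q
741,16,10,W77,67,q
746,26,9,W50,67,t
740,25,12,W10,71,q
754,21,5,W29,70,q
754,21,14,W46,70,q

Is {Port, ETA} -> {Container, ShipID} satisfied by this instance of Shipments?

(Port=67, ETA=u): 1 row → {Container,ShipID} = (753, 24) ✓
(Port=70, ETA=t): 2 rows → {Container,ShipID} takes values {(755, 22), (753, 19)} — violation
(Port=71, ETA=t): 1 row → {Container,ShipID} = (738, 14) ✓
(Port=63, ETA=t): 1 row → {Container,ShipID} = (745, 17) ✓
(Port=67, ETA=t): 3 rows → {Container,ShipID} = (746, 26), (746, 26), (746, 26) ✓
(Port=70, ETA=q): 3 rows → {Container,ShipID} = (754, 21), (754, 21), (754, 21) ✓
(Port=67, ETA=q): 1 row → {Container,ShipID} = (741, 16) ✓
(Port=71, ETA=q): 1 row → {Container,ShipID} = (740, 25) ✓
Two rows agree on {Port, ETA} but differ on {Container, ShipID}, so {Port, ETA} -> {Container, ShipID} does not hold.

No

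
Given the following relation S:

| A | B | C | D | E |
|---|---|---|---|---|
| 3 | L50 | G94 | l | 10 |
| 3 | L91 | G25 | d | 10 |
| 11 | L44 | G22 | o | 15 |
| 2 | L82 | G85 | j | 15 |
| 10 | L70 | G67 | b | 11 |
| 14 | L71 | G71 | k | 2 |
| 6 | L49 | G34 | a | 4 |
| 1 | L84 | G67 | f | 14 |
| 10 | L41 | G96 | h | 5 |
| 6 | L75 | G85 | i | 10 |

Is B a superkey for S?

Yes

All 10 rows have distinct B values, so B → (all attributes) holds and B is a superkey.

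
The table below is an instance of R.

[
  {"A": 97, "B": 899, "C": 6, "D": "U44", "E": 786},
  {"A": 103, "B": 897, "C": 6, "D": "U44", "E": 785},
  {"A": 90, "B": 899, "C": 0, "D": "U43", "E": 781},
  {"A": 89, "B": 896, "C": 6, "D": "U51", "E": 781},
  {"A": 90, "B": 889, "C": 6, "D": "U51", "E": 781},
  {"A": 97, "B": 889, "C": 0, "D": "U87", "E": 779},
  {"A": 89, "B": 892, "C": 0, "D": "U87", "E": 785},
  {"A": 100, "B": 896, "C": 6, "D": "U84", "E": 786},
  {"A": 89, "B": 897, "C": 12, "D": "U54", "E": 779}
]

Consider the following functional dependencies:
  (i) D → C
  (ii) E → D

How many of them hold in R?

1

(i) D → C: every LHS value maps to a single RHS value — holds.
(ii) E → D: E=786: 2 rows → D takes values {U44, U84} — violation; E=785: 2 rows → D takes values {U44, U87} — violation; E=781: 3 rows → D takes values {U43, U51} — violation; E=779: 2 rows → D takes values {U87, U54} — violation — fails.
1 of the 2 dependencies holds.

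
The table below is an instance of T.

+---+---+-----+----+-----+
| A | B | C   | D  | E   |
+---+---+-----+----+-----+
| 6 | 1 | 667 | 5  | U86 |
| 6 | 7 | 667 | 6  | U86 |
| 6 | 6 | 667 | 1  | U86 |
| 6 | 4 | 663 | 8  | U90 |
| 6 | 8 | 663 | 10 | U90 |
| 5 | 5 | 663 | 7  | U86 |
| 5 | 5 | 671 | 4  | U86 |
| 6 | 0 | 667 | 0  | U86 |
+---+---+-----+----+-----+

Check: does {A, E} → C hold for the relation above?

No

(A=6, E=U86): 4 rows → C = 667, 667, 667, 667 ✓
(A=6, E=U90): 2 rows → C = 663, 663 ✓
(A=5, E=U86): 2 rows → C takes values {663, 671} — violation
Two rows agree on {A, E} but differ on C, so {A, E} → C does not hold.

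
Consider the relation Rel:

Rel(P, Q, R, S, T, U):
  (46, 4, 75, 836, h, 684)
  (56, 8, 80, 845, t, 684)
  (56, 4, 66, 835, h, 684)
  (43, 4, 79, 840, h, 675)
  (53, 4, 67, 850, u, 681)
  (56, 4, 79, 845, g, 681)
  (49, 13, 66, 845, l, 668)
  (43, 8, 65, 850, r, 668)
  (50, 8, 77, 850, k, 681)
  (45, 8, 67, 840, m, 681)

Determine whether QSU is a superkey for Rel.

All 10 rows have distinct QSU values, so QSU → (all attributes) holds and QSU is a superkey.

Yes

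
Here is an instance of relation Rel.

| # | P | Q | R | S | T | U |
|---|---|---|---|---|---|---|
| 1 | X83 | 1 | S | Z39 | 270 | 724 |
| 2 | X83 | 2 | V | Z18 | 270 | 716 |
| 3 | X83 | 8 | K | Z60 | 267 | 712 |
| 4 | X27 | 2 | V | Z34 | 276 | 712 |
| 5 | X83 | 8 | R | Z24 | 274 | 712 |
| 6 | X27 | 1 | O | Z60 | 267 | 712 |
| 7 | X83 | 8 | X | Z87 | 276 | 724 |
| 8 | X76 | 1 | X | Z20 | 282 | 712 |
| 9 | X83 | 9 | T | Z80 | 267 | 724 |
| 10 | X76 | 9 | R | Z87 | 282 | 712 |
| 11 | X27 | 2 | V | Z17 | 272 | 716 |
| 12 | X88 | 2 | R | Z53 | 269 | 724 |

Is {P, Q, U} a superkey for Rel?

No

Rows 3 and 5 have the same {P, Q, U} value (P=X83, Q=8, U=712) but are distinct tuples, so {P, Q, U} does not determine every attribute — not a superkey.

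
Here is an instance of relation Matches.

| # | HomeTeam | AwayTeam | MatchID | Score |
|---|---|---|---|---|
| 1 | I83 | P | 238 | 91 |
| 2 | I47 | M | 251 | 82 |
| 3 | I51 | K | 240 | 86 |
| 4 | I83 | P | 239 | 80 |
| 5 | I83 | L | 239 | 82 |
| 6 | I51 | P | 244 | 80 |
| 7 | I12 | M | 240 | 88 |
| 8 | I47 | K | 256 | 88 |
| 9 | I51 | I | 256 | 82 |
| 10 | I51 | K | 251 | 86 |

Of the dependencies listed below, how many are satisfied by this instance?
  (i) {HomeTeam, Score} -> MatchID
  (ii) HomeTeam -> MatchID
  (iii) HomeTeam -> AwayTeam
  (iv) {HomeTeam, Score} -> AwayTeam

(i) {HomeTeam, Score} -> MatchID: (HomeTeam=I51, Score=86): rows 3, 10 → MatchID takes values {240, 251} — violation — fails.
(ii) HomeTeam -> MatchID: HomeTeam=I83: rows 1, 4, 5 → MatchID takes values {238, 239} — violation; HomeTeam=I47: rows 2, 8 → MatchID takes values {251, 256} — violation; HomeTeam=I51: rows 3, 6, 9, 10 → MatchID takes values {240, 244, 256, 251} — violation — fails.
(iii) HomeTeam -> AwayTeam: HomeTeam=I83: rows 1, 4, 5 → AwayTeam takes values {P, L} — violation; HomeTeam=I47: rows 2, 8 → AwayTeam takes values {M, K} — violation; HomeTeam=I51: rows 3, 6, 9, 10 → AwayTeam takes values {K, P, I} — violation — fails.
(iv) {HomeTeam, Score} -> AwayTeam: every LHS value maps to a single RHS value — holds.
1 of the 4 dependencies holds.

1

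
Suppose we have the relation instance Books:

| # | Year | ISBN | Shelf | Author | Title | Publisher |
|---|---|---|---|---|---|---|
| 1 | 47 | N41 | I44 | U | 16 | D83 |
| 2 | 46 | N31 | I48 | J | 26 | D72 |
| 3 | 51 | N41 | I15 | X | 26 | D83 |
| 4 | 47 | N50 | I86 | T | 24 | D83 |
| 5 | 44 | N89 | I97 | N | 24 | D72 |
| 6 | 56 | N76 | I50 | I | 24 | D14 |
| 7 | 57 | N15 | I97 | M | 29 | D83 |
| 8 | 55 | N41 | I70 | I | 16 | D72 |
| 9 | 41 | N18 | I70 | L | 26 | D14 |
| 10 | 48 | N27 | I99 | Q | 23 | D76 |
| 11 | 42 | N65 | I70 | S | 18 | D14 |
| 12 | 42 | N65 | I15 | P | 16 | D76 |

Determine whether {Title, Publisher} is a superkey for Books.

Yes

All 12 rows have distinct {Title, Publisher} values, so {Title, Publisher} → (all attributes) holds and {Title, Publisher} is a superkey.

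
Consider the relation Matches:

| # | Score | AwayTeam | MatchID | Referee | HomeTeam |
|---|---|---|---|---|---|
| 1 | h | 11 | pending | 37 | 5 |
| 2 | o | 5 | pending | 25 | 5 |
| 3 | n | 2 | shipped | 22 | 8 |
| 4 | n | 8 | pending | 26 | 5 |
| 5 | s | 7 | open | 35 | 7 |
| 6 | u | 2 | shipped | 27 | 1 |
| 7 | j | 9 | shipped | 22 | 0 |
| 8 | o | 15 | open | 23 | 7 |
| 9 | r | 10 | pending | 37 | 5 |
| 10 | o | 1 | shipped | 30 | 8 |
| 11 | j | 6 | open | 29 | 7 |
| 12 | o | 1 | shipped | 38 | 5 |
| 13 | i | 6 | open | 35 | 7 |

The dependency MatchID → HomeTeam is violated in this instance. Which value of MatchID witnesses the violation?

shipped

MatchID=pending: rows 1, 2, 4, 9 → HomeTeam = 5, 5, 5, 5 ✓
MatchID=shipped: rows 3, 6, 7, 10, 12 → HomeTeam takes values {8, 1, 0, 5} — violation
MatchID=open: rows 5, 8, 11, 13 → HomeTeam = 7, 7, 7, 7 ✓
The only MatchID value with inconsistent HomeTeam is MatchID=shipped.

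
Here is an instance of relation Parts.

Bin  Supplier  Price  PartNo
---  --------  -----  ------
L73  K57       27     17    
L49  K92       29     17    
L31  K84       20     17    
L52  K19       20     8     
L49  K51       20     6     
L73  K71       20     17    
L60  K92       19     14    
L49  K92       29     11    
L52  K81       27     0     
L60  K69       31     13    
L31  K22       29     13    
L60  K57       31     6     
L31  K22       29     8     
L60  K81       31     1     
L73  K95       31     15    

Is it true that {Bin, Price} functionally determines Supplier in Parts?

No

(Bin=L73, Price=27): 1 row → Supplier = K57 ✓
(Bin=L49, Price=29): 2 rows → Supplier = K92, K92 ✓
(Bin=L31, Price=20): 1 row → Supplier = K84 ✓
(Bin=L52, Price=20): 1 row → Supplier = K19 ✓
(Bin=L49, Price=20): 1 row → Supplier = K51 ✓
(Bin=L73, Price=20): 1 row → Supplier = K71 ✓
(Bin=L60, Price=19): 1 row → Supplier = K92 ✓
(Bin=L52, Price=27): 1 row → Supplier = K81 ✓
(Bin=L60, Price=31): 3 rows → Supplier takes values {K69, K57, K81} — violation
(Bin=L31, Price=29): 2 rows → Supplier = K22, K22 ✓
(Bin=L73, Price=31): 1 row → Supplier = K95 ✓
Two rows agree on {Bin, Price} but differ on Supplier, so {Bin, Price} -> Supplier does not hold.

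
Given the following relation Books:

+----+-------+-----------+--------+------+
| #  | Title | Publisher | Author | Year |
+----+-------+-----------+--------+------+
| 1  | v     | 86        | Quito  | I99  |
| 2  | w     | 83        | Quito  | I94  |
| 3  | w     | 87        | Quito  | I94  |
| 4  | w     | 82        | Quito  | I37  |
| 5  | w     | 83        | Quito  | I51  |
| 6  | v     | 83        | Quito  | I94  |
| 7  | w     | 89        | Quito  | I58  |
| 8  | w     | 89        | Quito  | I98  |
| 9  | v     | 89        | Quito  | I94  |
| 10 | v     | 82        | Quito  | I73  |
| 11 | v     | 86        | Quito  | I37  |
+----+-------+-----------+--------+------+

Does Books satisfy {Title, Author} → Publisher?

No

(Title=v, Author=Quito): rows 1, 6, 9, 10, 11 → Publisher takes values {86, 83, 89, 82} — violation
(Title=w, Author=Quito): rows 2, 3, 4, 5, 7, 8 → Publisher takes values {83, 87, 82, 89} — violation
Two rows agree on {Title, Author} but differ on Publisher, so {Title, Author} → Publisher does not hold.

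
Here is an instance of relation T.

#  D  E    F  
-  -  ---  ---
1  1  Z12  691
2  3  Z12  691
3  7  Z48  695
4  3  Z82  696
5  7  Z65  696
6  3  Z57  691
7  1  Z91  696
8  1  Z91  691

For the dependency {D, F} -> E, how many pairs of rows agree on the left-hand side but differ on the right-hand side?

(D=1, F=691): violating pairs (1,8) — 1 pair.
(D=3, F=691): violating pairs (2,6) — 1 pair.

2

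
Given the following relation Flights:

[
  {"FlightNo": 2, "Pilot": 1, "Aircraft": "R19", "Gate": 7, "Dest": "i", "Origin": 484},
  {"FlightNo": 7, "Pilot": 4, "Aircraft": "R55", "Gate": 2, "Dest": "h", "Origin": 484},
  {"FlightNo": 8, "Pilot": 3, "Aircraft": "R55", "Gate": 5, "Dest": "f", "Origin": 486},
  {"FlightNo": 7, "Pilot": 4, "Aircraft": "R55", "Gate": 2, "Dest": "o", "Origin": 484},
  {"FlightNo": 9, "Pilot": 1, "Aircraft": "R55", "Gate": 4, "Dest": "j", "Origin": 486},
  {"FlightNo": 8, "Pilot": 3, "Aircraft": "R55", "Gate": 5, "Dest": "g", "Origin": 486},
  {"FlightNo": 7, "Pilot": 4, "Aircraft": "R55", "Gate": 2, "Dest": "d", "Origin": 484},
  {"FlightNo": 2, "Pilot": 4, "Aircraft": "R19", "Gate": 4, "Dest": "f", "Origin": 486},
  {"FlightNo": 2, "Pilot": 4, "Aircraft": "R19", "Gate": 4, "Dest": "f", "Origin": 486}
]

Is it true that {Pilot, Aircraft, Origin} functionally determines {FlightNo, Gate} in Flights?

Yes

(Pilot=1, Aircraft=R19, Origin=484): 1 row → {FlightNo,Gate} = (2, 7) ✓
(Pilot=4, Aircraft=R55, Origin=484): 3 rows → {FlightNo,Gate} = (7, 2), (7, 2), (7, 2) ✓
(Pilot=3, Aircraft=R55, Origin=486): 2 rows → {FlightNo,Gate} = (8, 5), (8, 5) ✓
(Pilot=1, Aircraft=R55, Origin=486): 1 row → {FlightNo,Gate} = (9, 4) ✓
(Pilot=4, Aircraft=R19, Origin=486): 2 rows → {FlightNo,Gate} = (2, 4), (2, 4) ✓
Every {Pilot, Aircraft, Origin} value is associated with a single {FlightNo, Gate} value, so {Pilot, Aircraft, Origin} -> {FlightNo, Gate} holds.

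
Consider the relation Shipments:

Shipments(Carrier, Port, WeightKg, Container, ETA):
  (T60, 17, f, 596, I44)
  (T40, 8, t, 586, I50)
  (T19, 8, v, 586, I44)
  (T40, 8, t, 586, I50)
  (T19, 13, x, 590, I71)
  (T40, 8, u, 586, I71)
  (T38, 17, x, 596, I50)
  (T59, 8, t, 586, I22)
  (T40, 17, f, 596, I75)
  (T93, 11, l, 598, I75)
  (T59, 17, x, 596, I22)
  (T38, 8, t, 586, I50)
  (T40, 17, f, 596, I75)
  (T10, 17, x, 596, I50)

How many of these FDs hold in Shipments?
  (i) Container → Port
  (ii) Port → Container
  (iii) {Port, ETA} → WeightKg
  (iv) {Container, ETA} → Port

(i) Container → Port: every LHS value maps to a single RHS value — holds.
(ii) Port → Container: every LHS value maps to a single RHS value — holds.
(iii) {Port, ETA} → WeightKg: every LHS value maps to a single RHS value — holds.
(iv) {Container, ETA} → Port: every LHS value maps to a single RHS value — holds.
4 of the 4 dependencies hold.

4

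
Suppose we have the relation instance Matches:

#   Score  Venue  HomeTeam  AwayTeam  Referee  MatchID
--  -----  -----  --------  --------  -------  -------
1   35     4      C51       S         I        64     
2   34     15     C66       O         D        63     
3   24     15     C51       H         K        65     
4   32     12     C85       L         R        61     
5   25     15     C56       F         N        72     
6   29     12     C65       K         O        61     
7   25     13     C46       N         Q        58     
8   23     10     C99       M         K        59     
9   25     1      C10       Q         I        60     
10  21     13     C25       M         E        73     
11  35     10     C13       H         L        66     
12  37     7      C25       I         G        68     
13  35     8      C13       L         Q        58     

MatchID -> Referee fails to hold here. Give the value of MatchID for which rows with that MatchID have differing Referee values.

MatchID=64: row 1 → Referee = I ✓
MatchID=63: row 2 → Referee = D ✓
MatchID=65: row 3 → Referee = K ✓
MatchID=61: rows 4, 6 → Referee takes values {R, O} — violation
MatchID=72: row 5 → Referee = N ✓
MatchID=58: rows 7, 13 → Referee = Q, Q ✓
MatchID=59: row 8 → Referee = K ✓
MatchID=60: row 9 → Referee = I ✓
MatchID=73: row 10 → Referee = E ✓
MatchID=66: row 11 → Referee = L ✓
MatchID=68: row 12 → Referee = G ✓
The only MatchID value with inconsistent Referee is MatchID=61.

61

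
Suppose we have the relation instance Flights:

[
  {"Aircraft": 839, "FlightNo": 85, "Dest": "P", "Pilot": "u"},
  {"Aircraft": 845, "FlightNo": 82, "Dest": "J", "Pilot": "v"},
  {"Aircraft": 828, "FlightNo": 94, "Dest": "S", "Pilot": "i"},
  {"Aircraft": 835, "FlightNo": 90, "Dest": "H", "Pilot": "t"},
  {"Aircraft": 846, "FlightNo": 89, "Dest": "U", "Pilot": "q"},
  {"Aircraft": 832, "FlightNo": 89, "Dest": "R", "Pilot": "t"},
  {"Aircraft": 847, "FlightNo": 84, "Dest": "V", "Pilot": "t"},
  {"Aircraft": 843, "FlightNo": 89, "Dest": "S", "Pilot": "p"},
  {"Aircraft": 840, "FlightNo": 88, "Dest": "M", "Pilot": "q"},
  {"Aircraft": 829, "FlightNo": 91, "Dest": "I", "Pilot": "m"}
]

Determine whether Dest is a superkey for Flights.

Two distinct rows share Dest=S, so Dest does not determine every attribute — not a superkey.

No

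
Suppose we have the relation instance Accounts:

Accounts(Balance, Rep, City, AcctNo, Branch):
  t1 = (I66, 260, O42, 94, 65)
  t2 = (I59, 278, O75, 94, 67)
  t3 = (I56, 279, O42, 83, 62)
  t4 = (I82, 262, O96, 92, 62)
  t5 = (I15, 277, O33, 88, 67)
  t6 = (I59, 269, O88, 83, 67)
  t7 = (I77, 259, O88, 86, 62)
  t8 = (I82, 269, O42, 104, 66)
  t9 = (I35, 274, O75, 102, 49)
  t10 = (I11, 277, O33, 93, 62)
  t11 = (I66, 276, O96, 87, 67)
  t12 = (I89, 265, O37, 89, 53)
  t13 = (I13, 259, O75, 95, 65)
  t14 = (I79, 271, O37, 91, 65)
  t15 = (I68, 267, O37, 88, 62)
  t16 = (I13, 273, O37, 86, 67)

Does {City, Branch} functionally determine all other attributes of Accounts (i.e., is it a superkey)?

Yes

All 16 rows have distinct {City, Branch} values, so {City, Branch} → (all attributes) holds and {City, Branch} is a superkey.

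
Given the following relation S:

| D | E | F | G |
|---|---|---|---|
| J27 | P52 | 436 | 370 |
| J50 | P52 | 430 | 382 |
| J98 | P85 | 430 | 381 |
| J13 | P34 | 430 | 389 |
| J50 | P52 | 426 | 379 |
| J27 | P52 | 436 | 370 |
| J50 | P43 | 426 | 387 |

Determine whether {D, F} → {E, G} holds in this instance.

No

(D=J27, F=436): 2 rows → {E,G} = (P52, 370), (P52, 370) ✓
(D=J50, F=430): 1 row → {E,G} = (P52, 382) ✓
(D=J98, F=430): 1 row → {E,G} = (P85, 381) ✓
(D=J13, F=430): 1 row → {E,G} = (P34, 389) ✓
(D=J50, F=426): 2 rows → {E,G} takes values {(P52, 379), (P43, 387)} — violation
Two rows agree on {D, F} but differ on {E, G}, so {D, F} → {E, G} does not hold.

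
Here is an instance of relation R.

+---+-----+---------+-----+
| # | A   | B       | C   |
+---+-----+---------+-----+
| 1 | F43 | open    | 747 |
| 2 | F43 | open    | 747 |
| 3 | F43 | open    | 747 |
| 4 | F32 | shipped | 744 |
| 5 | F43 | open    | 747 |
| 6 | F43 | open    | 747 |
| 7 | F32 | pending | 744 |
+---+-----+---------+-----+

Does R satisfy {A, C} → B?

(A=F43, C=747): rows 1, 2, 3, 5, 6 → B = open, open, open, open, open ✓
(A=F32, C=744): rows 4, 7 → B takes values {shipped, pending} — violation
Two rows agree on {A, C} but differ on B, so {A, C} → B does not hold.

No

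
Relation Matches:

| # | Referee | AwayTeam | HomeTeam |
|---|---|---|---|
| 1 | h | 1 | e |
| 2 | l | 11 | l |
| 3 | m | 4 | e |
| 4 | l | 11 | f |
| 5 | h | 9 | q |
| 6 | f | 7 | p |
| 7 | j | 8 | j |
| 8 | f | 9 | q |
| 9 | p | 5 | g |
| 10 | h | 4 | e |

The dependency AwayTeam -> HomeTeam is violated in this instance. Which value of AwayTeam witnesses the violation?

11

AwayTeam=1: row 1 → HomeTeam = e ✓
AwayTeam=11: rows 2, 4 → HomeTeam takes values {l, f} — violation
AwayTeam=4: rows 3, 10 → HomeTeam = e, e ✓
AwayTeam=9: rows 5, 8 → HomeTeam = q, q ✓
AwayTeam=7: row 6 → HomeTeam = p ✓
AwayTeam=8: row 7 → HomeTeam = j ✓
AwayTeam=5: row 9 → HomeTeam = g ✓
The only AwayTeam value with inconsistent HomeTeam is AwayTeam=11.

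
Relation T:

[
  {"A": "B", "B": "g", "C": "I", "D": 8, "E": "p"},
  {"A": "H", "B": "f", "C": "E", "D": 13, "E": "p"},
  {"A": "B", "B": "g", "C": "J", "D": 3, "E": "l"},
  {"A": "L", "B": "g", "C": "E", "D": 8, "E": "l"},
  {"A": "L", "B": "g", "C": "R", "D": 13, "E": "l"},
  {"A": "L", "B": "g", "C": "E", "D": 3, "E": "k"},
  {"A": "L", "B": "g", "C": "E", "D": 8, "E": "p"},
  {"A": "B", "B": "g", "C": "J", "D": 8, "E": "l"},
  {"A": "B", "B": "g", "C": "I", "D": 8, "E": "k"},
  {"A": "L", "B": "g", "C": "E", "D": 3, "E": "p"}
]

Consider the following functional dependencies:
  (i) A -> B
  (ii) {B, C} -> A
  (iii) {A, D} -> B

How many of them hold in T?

3

(i) A -> B: every LHS value maps to a single RHS value — holds.
(ii) {B, C} -> A: every LHS value maps to a single RHS value — holds.
(iii) {A, D} -> B: every LHS value maps to a single RHS value — holds.
3 of the 3 dependencies hold.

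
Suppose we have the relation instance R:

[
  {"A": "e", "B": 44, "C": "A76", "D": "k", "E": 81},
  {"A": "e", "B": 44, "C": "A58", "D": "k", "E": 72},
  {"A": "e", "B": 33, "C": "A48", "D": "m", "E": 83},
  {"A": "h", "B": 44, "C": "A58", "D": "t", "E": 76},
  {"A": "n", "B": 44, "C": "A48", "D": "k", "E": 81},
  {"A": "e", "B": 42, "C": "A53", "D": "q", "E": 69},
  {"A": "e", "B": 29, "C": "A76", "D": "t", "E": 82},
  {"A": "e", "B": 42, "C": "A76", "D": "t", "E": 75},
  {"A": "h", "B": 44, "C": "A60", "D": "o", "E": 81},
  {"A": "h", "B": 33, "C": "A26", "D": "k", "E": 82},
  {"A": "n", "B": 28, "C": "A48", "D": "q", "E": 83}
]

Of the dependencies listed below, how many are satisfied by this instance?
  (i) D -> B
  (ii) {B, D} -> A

(i) D -> B: D=k: 4 rows → B takes values {44, 33} — violation; D=t: 3 rows → B takes values {44, 29, 42} — violation; D=q: 2 rows → B takes values {42, 28} — violation — fails.
(ii) {B, D} -> A: (B=44, D=k): 3 rows → A takes values {e, n} — violation — fails.
None of the 2 dependencies hold.

0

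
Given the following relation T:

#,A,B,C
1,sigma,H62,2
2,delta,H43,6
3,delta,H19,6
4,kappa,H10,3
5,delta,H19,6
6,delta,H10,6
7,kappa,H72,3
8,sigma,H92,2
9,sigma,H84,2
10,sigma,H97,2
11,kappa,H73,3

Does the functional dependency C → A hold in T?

C=2: rows 1, 8, 9, 10 → A = sigma, sigma, sigma, sigma ✓
C=6: rows 2, 3, 5, 6 → A = delta, delta, delta, delta ✓
C=3: rows 4, 7, 11 → A = kappa, kappa, kappa ✓
Every C value is associated with a single A value, so C → A holds.

Yes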